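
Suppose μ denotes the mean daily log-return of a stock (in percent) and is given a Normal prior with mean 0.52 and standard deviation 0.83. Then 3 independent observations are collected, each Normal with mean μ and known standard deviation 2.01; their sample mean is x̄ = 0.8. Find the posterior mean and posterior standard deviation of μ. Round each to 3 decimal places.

Posterior mean ≈ 0.615; posterior SD ≈ 0.675

With known σ, the Normal prior is conjugate. Weight on the data is w = (n/σ²)/(n/σ² + 1/τ₀²) = 0.742556/(0.742556+1.45159) = 0.33843.
Posterior mean = w·x̄ + (1−w)·μ₀ = 0.33843·0.8 + 0.66157·0.52 = 0.615. Posterior variance = 1/(0.742556+1.45159) = 0.455758, so SD = 0.675.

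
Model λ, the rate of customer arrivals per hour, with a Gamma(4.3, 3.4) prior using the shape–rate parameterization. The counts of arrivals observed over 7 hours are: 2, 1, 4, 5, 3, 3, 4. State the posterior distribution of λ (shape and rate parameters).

Total count ∑xᵢ = 22 over n = 7 hours.
Gamma is conjugate to the Poisson likelihood: posterior is Gamma(shape = 4.3+22 = 26.3, rate = 3.4+7 = 10.4).

Posterior: Gamma(shape=26.3, rate=10.4)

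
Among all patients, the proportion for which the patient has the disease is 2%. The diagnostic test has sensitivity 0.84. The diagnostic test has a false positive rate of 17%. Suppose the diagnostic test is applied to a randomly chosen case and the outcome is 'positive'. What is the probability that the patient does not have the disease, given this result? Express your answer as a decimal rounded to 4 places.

P(¬H | E) ≈ 0.9084

Write H for 'the patient has the disease'. Prior odds H:¬H = 0.02/0.98 = 0.020408. For the 'positive' outcome, the likelihood ratio is 0.84/0.17 = 4.9412.
Posterior odds = 0.020408 × 4.9412 = 0.10084, so P(H|E) = 0.10084/(1+0.10084) = 0.0916. Then P(¬H|E) = 1 − 0.0916 = 0.9084.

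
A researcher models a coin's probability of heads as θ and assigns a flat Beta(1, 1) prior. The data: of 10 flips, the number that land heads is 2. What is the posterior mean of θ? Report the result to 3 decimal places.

The binomial likelihood is conjugate to the Beta prior: with 2 successes and 8 failures, the posterior is Beta(1+2, 1+8) = Beta(3, 9).
E[θ | data] = 3/(3+9) = 0.250.

Posterior mean ≈ 0.250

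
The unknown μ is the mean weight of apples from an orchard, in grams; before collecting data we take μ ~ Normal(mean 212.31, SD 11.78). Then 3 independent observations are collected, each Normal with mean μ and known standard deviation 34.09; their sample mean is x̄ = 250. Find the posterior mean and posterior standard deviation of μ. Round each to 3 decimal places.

Posterior mean ≈ 222.251; posterior SD ≈ 10.108

With known σ, the Normal prior is conjugate. Weight on the data is w = (n/σ²)/(n/σ² + 1/τ₀²) = 0.00258147/(0.00258147+0.00720625) = 0.26375.
Posterior mean = w·x̄ + (1−w)·μ₀ = 0.26375·250 + 0.73625·212.31 = 222.251. Posterior variance = 1/(0.00258147+0.00720625) = 102.169, so SD = 10.108.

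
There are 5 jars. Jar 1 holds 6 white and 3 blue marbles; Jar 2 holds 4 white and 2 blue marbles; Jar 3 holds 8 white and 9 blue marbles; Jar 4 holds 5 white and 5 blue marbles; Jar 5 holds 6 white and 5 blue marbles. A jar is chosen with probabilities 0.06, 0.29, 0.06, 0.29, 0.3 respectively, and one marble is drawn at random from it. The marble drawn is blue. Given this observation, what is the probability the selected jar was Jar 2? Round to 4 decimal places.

Posterior probability ≈ 0.2249

P(blue|Jar 1) = 0.3333; P(blue|Jar 2) = 0.3333; P(blue|Jar 3) = 0.5294; P(blue|Jar 4) = 0.5; P(blue|Jar 5) = 0.4545.
Prior × likelihood for each source: 0.06·0.3333=0.02000, 0.29·0.3333=0.09667, 0.06·0.5294=0.03176, 0.29·0.5=0.1450, 0.3·0.4545=0.1364. Summing gives P(blue) = 0.42980.
P(Jar 2 | blue) = 0.09667 / 0.42980 = 0.2249.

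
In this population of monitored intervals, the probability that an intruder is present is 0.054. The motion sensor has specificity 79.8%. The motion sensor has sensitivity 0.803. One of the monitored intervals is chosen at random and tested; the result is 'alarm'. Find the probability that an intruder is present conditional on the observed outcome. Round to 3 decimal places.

Write H for 'an intruder is present'. Prior odds H:¬H = 0.054/0.946 = 0.057082. For the 'alarm' outcome, the likelihood ratio is 0.803/0.202 = 3.9752.
Posterior odds = 0.057082 × 3.9752 = 0.22692, so P(H|E) = 0.22692/(1+0.22692) = 0.185.

P(H | E) ≈ 0.185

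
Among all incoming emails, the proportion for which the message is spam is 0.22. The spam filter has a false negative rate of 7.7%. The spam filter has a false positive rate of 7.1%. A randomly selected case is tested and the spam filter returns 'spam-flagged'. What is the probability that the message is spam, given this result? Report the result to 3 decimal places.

Let H be the event that the message is spam. P(H) = 0.22, so P(¬H) = 0.78. With E the 'spam-flagged' result, P(E|H) = 0.923 and P(E|¬H) = 0.071.
P(E) = 0.923·0.22 + 0.071·0.78 = 0.20306 + 0.055380 = 0.25844.
By Bayes' theorem, P(H|E) = 0.20306 / 0.25844 = 0.786.

P(H | E) ≈ 0.786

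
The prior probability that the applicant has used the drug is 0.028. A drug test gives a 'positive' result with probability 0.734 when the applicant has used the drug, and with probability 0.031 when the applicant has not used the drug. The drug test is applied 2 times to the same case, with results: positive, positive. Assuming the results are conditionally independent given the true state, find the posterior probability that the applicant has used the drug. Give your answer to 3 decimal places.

Let H be the event that the applicant has used the drug; start with P(H) = 0.028. P('positive'|H) = 0.734, P('positive'|¬H) = 0.031.
Update on result 1 ('positive'): P(H) ← 0.734·0.0280 / (0.734·0.0280 + 0.031·0.9720) = 0.020552/0.050684 = 0.4055.
Update on result 2 ('positive'): P(H) ← 0.734·0.4055 / (0.734·0.4055 + 0.031·0.5945) = 0.29763/0.31606 = 0.9417.

Posterior P(H) ≈ 0.942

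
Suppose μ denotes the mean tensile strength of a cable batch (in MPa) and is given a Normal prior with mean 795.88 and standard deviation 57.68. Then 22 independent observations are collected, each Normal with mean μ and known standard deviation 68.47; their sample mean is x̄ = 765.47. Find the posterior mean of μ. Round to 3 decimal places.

Posterior mean ≈ 767.301

With known σ, the Normal prior is conjugate. Weight on the data is w = (n/σ²)/(n/σ² + 1/τ₀²) = 0.00469269/(0.00469269+0.00030057) = 0.93980.
Posterior mean = w·x̄ + (1−w)·μ₀ = 0.93980·765.47 + 0.060196·795.88 = 767.301.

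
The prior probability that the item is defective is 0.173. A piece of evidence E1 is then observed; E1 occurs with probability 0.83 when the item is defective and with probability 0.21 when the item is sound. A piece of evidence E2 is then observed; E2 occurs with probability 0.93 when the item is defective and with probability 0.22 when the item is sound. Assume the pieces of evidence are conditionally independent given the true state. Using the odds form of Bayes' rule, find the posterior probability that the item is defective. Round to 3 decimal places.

Posterior probability ≈ 0.778

Prior odds = 0.173/(1−0.173) = 0.20919.
Likelihood ratio for E1 = 0.83/0.21 = 3.9524.
Likelihood ratio for E2 = 0.93/0.22 = 4.2273.
Posterior odds = prior odds × LR₁ × LR₂ = 3.4951.
Posterior probability = odds/(1+odds) = 3.4951/4.4951 = 0.778.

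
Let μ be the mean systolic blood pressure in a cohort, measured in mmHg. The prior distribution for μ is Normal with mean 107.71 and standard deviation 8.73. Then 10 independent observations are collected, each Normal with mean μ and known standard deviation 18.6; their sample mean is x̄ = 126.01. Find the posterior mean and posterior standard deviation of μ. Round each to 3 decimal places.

Prior precision 1/τ₀² = 1/8.73² = 0.0131211; data precision n/σ² = 10/18.6² = 0.0289051.
Posterior precision = 0.0131211 + 0.0289051 = 0.0420262, giving posterior SD = 1/√0.0420262 = 4.878.
Posterior mean = (0.0131211·107.71 + 0.0289051·126.01) / 0.0420262 = 120.296.

Posterior mean ≈ 120.296; posterior SD ≈ 4.878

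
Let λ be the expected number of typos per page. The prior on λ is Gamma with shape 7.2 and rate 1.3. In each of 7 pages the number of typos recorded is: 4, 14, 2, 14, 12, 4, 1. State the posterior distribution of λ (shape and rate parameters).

Posterior: Gamma(shape=58.2, rate=8.3)

The Poisson likelihood adds the total count to the shape and the number of exposure periods to the rate. Here ∑xᵢ = 51 and n = 7, so shape 7.2→58.2 and rate 1.3→8.3.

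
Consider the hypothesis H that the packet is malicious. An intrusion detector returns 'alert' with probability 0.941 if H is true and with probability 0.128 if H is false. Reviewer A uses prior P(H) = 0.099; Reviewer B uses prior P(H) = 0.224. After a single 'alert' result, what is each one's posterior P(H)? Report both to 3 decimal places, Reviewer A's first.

P('+'|H) = 0.941, P('+'|¬H) = 0.128.
Reviewer A: numerator 0.941·0.099 = 0.093159; evidence = 0.093159+0.128·0.901 = 0.20849; posterior = 0.447.
Reviewer B: numerator 0.941·0.224 = 0.21078; evidence = 0.21078+0.128·0.776 = 0.31011; posterior = 0.680.

Reviewer A: 0.447; Reviewer B: 0.680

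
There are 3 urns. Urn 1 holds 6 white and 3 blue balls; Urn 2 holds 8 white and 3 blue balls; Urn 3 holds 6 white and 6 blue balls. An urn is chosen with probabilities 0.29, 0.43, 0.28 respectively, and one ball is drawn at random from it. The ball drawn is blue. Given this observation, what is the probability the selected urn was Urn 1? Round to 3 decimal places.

Posterior probability ≈ 0.273

Tabulate prior·likelihood by source: [1] prior 0.29, lik 0.3333, product 0.09667; [2] prior 0.43, lik 0.2727, product 0.1173; [3] prior 0.28, lik 0.5, product 0.1400.
Normalizing constant = 0.35394; the posterior for Urn 1 is its product over the sum, 0.09667/0.35394 = 0.273.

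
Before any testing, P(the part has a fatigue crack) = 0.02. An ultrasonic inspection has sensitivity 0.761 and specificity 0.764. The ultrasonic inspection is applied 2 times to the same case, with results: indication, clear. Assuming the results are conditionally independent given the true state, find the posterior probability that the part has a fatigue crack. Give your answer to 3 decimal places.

With H the event that the part has a fatigue crack, the joint likelihood of the observed sequence is P(data|H) = 0.761·0.239 = 0.18188 and P(data|¬H) = 0.236·0.764 = 0.18030.
Bayes: P(H|data) = 0.02·0.18188 / (0.02·0.18188 + 0.98·0.18030) = 0.0036376/0.18034 = 0.0202.

Posterior P(H) ≈ 0.020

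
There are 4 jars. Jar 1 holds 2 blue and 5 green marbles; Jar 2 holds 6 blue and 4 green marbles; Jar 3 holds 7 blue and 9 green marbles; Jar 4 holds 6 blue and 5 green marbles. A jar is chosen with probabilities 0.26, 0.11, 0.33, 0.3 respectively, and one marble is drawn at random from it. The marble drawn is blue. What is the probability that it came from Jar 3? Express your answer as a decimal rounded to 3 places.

Tabulate prior·likelihood by source: [1] prior 0.26, lik 0.2857, product 0.07429; [2] prior 0.11, lik 0.6, product 0.06600; [3] prior 0.33, lik 0.4375, product 0.1444; [4] prior 0.3, lik 0.5455, product 0.1636.
Normalizing constant = 0.44830; the posterior for Jar 3 is its product over the sum, 0.1444/0.44830 = 0.322.

Posterior probability ≈ 0.322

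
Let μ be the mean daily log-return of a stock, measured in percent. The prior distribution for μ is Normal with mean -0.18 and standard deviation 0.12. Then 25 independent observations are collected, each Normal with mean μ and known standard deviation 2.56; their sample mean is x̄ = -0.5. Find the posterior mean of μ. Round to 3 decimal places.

Posterior mean ≈ -0.197

With known σ, the Normal prior is conjugate. Weight on the data is w = (n/σ²)/(n/σ² + 1/τ₀²) = 3.81470/(3.81470+69.4444) = 0.052071.
Posterior mean = w·x̄ + (1−w)·μ₀ = 0.052071·-0.5 + 0.94793·-0.18 = -0.197.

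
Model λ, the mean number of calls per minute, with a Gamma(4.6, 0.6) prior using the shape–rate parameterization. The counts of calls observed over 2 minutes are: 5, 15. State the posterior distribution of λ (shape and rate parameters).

Posterior: Gamma(shape=24.6, rate=2.6)

Total count ∑xᵢ = 20 over n = 2 minutes.
Gamma is conjugate to the Poisson likelihood: posterior is Gamma(shape = 4.6+20 = 24.6, rate = 0.6+2 = 2.6).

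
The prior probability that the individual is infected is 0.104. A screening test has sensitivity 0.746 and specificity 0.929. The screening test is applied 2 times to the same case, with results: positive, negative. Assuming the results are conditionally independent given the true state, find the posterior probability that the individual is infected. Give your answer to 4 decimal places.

With H the event that the individual is infected, the joint likelihood of the observed sequence is P(data|H) = 0.746·0.254 = 0.18948 and P(data|¬H) = 0.071·0.929 = 0.065959.
Bayes: P(H|data) = 0.104·0.18948 / (0.104·0.18948 + 0.896·0.065959) = 0.019706/0.078806 = 0.2501.

Posterior P(H) ≈ 0.2501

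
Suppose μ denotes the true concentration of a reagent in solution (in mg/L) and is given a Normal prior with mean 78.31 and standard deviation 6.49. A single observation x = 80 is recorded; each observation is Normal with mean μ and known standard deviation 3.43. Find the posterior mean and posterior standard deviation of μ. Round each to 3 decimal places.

Posterior mean ≈ 79.631; posterior SD ≈ 3.033

Prior precision 1/τ₀² = 1/6.49² = 0.0237416; data precision n/σ² = 1/3.43² = 0.0849986.
Posterior precision = 0.0237416 + 0.0849986 = 0.108740, giving posterior SD = 1/√0.108740 = 3.033.
Posterior mean = (0.0237416·78.31 + 0.0849986·80) / 0.108740 = 79.631.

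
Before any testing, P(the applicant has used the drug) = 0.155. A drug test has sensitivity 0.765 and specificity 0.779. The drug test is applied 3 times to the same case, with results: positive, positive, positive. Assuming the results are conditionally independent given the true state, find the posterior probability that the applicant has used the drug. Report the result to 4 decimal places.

Posterior P(H) ≈ 0.8838

With H the event that the applicant has used the drug, the joint likelihood of the observed sequence is P(data|H) = 0.765·0.765·0.765 = 0.44770 and P(data|¬H) = 0.221·0.221·0.221 = 0.010794.
Bayes: P(H|data) = 0.155·0.44770 / (0.155·0.44770 + 0.845·0.010794) = 0.069393/0.078514 = 0.8838.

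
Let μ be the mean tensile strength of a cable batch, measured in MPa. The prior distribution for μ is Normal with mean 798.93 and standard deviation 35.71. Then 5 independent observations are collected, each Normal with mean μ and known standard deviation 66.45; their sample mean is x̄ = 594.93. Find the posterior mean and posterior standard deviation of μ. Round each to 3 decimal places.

Posterior mean ≈ 678.401; posterior SD ≈ 22.842

Prior precision 1/τ₀² = 1/35.71² = 0.00078419; data precision n/σ² = 5/66.45² = 0.00113235.
Posterior precision = 0.00078419 + 0.00113235 = 0.00191654, giving posterior SD = 1/√0.00191654 = 22.842.
Posterior mean = (0.00078419·798.93 + 0.00113235·594.93) / 0.00191654 = 678.401.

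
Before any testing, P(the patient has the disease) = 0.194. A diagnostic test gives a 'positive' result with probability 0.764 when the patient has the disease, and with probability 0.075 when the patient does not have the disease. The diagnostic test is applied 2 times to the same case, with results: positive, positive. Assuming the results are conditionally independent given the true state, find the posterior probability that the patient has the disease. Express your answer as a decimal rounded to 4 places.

Let H be the event that the patient has the disease; start with P(H) = 0.194. P('positive'|H) = 0.764, P('positive'|¬H) = 0.075.
Update on result 1 ('positive'): P(H) ← 0.764·0.1940 / (0.764·0.1940 + 0.075·0.8060) = 0.14822/0.20867 = 0.7103.
Update on result 2 ('positive'): P(H) ← 0.764·0.7103 / (0.764·0.7103 + 0.075·0.2897) = 0.54267/0.56440 = 0.9615.

Posterior P(H) ≈ 0.9615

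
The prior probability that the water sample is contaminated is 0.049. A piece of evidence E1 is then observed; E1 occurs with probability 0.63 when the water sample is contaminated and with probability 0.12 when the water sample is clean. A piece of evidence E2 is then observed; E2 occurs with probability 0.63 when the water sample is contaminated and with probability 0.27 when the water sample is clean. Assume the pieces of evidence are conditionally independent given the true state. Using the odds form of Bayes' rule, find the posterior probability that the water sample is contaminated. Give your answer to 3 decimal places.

Prior odds = 0.049/(1−0.049) = 0.051525.
Likelihood ratio for E1 = 0.63/0.12 = 5.2500.
Likelihood ratio for E2 = 0.63/0.27 = 2.3333.
Posterior odds = prior odds × LR₁ × LR₂ = 0.63118.
Posterior probability = odds/(1+odds) = 0.63118/1.6312 = 0.387.

Posterior probability ≈ 0.387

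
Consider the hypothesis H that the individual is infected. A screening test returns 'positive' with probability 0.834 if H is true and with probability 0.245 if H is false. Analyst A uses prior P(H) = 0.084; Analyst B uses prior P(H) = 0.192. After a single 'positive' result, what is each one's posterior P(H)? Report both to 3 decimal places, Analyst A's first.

Analyst A: 0.238; Analyst B: 0.447

P('+'|H) = 0.834, P('+'|¬H) = 0.245.
Analyst A: numerator 0.834·0.084 = 0.070056; evidence = 0.070056+0.245·0.916 = 0.29448; posterior = 0.238.
Analyst B: numerator 0.834·0.192 = 0.16013; evidence = 0.16013+0.245·0.808 = 0.35809; posterior = 0.447.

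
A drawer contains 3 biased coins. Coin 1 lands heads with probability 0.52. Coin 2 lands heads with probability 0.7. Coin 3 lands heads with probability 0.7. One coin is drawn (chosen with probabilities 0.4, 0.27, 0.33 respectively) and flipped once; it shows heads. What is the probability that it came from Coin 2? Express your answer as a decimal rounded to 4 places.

P(heads|C1) = 0.52; P(heads|C2) = 0.7; P(heads|C3) = 0.7.
Prior × likelihood for each source: 0.4·0.52=0.2080, 0.27·0.7=0.1890, 0.33·0.7=0.2310. Summing gives P(heads) = 0.62800.
P(Coin 2 | heads) = 0.1890 / 0.62800 = 0.3010.

Posterior probability ≈ 0.3010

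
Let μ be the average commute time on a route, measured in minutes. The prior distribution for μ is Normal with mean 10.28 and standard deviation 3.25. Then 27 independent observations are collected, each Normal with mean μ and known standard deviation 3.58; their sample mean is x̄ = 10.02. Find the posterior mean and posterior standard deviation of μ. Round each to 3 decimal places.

With known σ, the Normal prior is conjugate. Weight on the data is w = (n/σ²)/(n/σ² + 1/τ₀²) = 2.10668/(2.10668+0.0946746) = 0.95699.
Posterior mean = w·x̄ + (1−w)·μ₀ = 0.95699·10.02 + 0.043007·10.28 = 10.031. Posterior variance = 1/(2.10668+0.0946746) = 0.454267, so SD = 0.674.

Posterior mean ≈ 10.031; posterior SD ≈ 0.674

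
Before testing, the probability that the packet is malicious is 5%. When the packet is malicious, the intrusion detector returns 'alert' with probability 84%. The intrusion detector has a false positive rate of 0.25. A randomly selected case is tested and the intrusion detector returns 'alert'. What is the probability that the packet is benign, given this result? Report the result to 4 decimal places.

P(¬H | E) ≈ 0.8497

Write H for 'the packet is malicious'. Prior odds H:¬H = 0.05/0.95 = 0.052632. For the 'alert' outcome, the likelihood ratio is 0.84/0.25 = 3.3600.
Posterior odds = 0.052632 × 3.3600 = 0.17684, so P(H|E) = 0.17684/(1+0.17684) = 0.1503. Then P(¬H|E) = 1 − 0.1503 = 0.8497.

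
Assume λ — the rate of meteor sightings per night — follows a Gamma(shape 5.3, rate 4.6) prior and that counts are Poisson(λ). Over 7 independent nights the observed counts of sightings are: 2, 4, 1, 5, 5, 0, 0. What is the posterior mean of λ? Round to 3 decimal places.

Posterior mean ≈ 1.922

The Poisson likelihood adds the total count to the shape and the number of exposure periods to the rate. Here ∑xᵢ = 17 and n = 7, so shape 5.3→22.3 and rate 4.6→11.6.
Posterior mean = shape/rate = 22.3/11.6 = 1.922.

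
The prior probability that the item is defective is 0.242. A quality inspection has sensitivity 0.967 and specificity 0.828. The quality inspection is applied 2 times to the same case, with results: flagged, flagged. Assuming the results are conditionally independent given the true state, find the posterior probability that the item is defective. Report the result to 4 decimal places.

Let H be the event that the item is defective; start with P(H) = 0.242. P('flagged'|H) = 0.967, P('flagged'|¬H) = 0.172.
Update on result 1 ('flagged'): P(H) ← 0.967·0.2420 / (0.967·0.2420 + 0.172·0.7580) = 0.23401/0.36439 = 0.6422.
Update on result 2 ('flagged'): P(H) ← 0.967·0.6422 / (0.967·0.6422 + 0.172·0.3578) = 0.62101/0.68255 = 0.9098.

Posterior P(H) ≈ 0.9098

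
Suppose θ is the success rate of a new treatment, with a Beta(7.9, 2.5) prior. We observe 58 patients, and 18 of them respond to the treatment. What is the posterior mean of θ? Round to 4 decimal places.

Posterior mean ≈ 0.3787

The binomial likelihood is conjugate to the Beta prior: with 18 successes and 40 failures, the posterior is Beta(7.9+18, 2.5+40) = Beta(25.9, 42.5).
Posterior mean = α/(α+β) = 25.9/68.4 = 0.3787.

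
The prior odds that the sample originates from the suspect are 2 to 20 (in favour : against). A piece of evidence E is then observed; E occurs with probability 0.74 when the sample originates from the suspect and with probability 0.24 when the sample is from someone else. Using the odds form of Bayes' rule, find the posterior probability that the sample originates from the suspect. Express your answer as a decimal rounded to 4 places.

Prior odds = 2/20 = 0.10000.
Likelihood ratio for E = 0.74/0.24 = 3.0833.
Posterior odds = prior odds × LR = 0.30833.
Posterior probability = odds/(1+odds) = 0.30833/1.3083 = 0.2357.

Posterior probability ≈ 0.2357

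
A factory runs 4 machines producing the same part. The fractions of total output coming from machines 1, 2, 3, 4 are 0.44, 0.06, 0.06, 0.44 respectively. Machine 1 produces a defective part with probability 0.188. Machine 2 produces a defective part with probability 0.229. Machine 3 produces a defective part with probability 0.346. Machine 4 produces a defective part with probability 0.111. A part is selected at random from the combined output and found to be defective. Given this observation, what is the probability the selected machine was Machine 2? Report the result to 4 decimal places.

Tabulate prior·likelihood by source: [1] prior 0.44, lik 0.188, product 0.08272; [2] prior 0.06, lik 0.229, product 0.01374; [3] prior 0.06, lik 0.346, product 0.02076; [4] prior 0.44, lik 0.111, product 0.04884.
Normalizing constant = 0.16606; the posterior for Machine 2 is its product over the sum, 0.01374/0.16606 = 0.0827.

Posterior probability ≈ 0.0827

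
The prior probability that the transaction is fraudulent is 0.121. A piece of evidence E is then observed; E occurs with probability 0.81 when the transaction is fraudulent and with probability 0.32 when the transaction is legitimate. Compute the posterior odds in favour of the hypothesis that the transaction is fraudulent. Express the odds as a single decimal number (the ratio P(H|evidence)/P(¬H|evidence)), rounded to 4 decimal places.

Prior odds = 0.121/(1−0.121) = 0.13766. In log-odds, ln(0.13766) = -1.9830.
Add log likelihood ratio: ln(2.5312) = 0.92871.
Posterior log-odds = -1.0543, so posterior odds = exp(-1.0543) = 0.34844.

Posterior odds ≈ 0.3484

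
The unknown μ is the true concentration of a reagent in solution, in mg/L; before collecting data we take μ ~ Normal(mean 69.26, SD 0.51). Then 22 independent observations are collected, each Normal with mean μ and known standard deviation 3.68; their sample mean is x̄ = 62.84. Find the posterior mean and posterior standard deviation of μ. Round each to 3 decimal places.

Prior precision 1/τ₀² = 1/0.51² = 3.84468; data precision n/σ² = 22/3.68² = 1.62453.
Posterior precision = 3.84468 + 1.62453 = 5.46920, giving posterior SD = 1/√5.46920 = 0.428.
Posterior mean = (3.84468·69.26 + 1.62453·62.84) / 5.46920 = 67.353.

Posterior mean ≈ 67.353; posterior SD ≈ 0.428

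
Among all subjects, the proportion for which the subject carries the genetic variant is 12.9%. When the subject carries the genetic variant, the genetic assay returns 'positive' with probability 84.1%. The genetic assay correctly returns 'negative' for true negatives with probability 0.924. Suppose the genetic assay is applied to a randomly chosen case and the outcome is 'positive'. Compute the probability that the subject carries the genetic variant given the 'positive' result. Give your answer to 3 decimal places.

Let H be the event that the subject carries the genetic variant. P(H) = 0.129, so P(¬H) = 0.871. With E the 'positive' result, P(E|H) = 0.841 and P(E|¬H) = 0.076.
P(E) = 0.841·0.129 + 0.076·0.871 = 0.10849 + 0.066196 = 0.17469.
By Bayes' theorem, P(H|E) = 0.10849 / 0.17469 = 0.621.

P(H | E) ≈ 0.621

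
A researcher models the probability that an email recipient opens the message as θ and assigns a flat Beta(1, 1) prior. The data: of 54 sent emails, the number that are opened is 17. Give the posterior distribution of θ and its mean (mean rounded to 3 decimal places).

Observing 17 successes and 37 failures updates Beta(1, 1) by adding the success and failure counts to the two shape parameters: α = 1+17 = 18, β = 1+37 = 38.
Posterior mean = α/(α+β) = 18/56 = 0.321.

Posterior: Beta(18, 38); mean ≈ 0.321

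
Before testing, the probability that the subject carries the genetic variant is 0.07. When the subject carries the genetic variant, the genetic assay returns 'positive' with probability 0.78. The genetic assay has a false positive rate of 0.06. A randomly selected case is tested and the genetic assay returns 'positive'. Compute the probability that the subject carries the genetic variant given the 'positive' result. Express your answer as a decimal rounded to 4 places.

Write H for 'the subject carries the genetic variant'. Prior odds H:¬H = 0.07/0.93 = 0.075269. For the 'positive' outcome, the likelihood ratio is 0.78/0.06 = 13.000.
Posterior odds = 0.075269 × 13.000 = 0.97849, so P(H|E) = 0.97849/(1+0.97849) = 0.4946.

P(H | E) ≈ 0.4946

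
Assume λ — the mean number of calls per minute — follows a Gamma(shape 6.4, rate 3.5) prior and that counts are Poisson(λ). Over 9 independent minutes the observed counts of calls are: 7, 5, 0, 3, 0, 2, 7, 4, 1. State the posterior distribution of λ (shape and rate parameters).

The Poisson likelihood adds the total count to the shape and the number of exposure periods to the rate. Here ∑xᵢ = 29 and n = 9, so shape 6.4→35.4 and rate 3.5→12.5.

Posterior: Gamma(shape=35.4, rate=12.5)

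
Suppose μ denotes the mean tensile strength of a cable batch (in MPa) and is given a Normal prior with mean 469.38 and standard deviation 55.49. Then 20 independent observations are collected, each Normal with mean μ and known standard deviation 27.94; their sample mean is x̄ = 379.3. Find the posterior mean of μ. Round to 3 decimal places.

With known σ, the Normal prior is conjugate. Weight on the data is w = (n/σ²)/(n/σ² + 1/τ₀²) = 0.0256199/(0.0256199+0.00032477) = 0.98748.
Posterior mean = w·x̄ + (1−w)·μ₀ = 0.98748·379.3 + 0.012518·469.38 = 380.428.

Posterior mean ≈ 380.428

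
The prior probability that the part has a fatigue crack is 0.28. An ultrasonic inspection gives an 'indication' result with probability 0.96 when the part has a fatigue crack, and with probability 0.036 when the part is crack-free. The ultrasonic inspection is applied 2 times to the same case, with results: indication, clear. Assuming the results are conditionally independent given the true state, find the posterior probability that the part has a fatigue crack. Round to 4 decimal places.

With H the event that the part has a fatigue crack, the joint likelihood of the observed sequence is P(data|H) = 0.96·0.04 = 0.038400 and P(data|¬H) = 0.036·0.964 = 0.034704.
Bayes: P(H|data) = 0.28·0.038400 / (0.28·0.038400 + 0.72·0.034704) = 0.010752/0.035739 = 0.3008.

Posterior P(H) ≈ 0.3008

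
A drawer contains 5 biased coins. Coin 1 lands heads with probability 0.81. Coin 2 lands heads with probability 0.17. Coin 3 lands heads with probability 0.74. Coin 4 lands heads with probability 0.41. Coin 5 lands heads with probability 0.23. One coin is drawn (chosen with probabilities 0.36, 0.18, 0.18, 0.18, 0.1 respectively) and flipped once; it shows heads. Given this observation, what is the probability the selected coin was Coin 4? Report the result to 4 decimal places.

Posterior probability ≈ 0.1336

P(heads|C1) = 0.81; P(heads|C2) = 0.17; P(heads|C3) = 0.74; P(heads|C4) = 0.41; P(heads|C5) = 0.23.
Prior × likelihood for each source: 0.36·0.81=0.2916, 0.18·0.17=0.03060, 0.18·0.74=0.1332, 0.18·0.41=0.07380, 0.1·0.23=0.02300. Summing gives P(heads) = 0.55220.
P(Coin 4 | heads) = 0.07380 / 0.55220 = 0.1336.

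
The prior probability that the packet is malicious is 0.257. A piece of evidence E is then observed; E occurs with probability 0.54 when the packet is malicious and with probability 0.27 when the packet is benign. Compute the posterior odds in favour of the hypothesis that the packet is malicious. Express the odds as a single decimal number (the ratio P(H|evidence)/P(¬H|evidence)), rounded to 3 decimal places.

Prior odds = 0.257/(1−0.257) = 0.34590. In log-odds, ln(0.34590) = -1.0616.
Add log likelihood ratio: ln(2.0000) = 0.69315.
Posterior log-odds = -0.36847, so posterior odds = exp(-0.36847) = 0.69179.

Posterior odds ≈ 0.692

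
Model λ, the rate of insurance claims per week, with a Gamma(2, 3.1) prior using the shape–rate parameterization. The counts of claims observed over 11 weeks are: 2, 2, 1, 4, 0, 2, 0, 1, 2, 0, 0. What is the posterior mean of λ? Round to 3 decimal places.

Total count ∑xᵢ = 14 over n = 11 weeks.
Gamma is conjugate to the Poisson likelihood: posterior is Gamma(shape = 2+14 = 16, rate = 3.1+11 = 14.1).
Posterior mean = shape/rate = 16/14.1 = 1.135.

Posterior mean ≈ 1.135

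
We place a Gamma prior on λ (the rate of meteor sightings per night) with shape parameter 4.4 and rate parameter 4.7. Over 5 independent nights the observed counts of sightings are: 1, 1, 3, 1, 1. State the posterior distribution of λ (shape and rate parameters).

Total count ∑xᵢ = 7 over n = 5 nights.
Gamma is conjugate to the Poisson likelihood: posterior is Gamma(shape = 4.4+7 = 11.4, rate = 4.7+5 = 9.7).

Posterior: Gamma(shape=11.4, rate=9.7)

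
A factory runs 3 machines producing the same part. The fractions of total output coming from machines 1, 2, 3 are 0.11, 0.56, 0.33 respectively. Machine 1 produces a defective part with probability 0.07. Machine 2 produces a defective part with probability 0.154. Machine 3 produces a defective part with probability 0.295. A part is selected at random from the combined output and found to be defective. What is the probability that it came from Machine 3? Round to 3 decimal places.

Posterior probability ≈ 0.509

Tabulate prior·likelihood by source: [1] prior 0.11, lik 0.07, product 0.007700; [2] prior 0.56, lik 0.154, product 0.08624; [3] prior 0.33, lik 0.295, product 0.09735.
Normalizing constant = 0.19129; the posterior for Machine 3 is its product over the sum, 0.09735/0.19129 = 0.509.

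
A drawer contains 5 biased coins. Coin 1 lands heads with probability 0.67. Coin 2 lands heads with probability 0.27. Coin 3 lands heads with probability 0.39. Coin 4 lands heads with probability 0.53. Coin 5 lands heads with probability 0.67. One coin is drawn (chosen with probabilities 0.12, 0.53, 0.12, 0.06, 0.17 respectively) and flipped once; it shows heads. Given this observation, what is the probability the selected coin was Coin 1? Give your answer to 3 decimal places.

Posterior probability ≈ 0.193

P(heads|C1) = 0.67; P(heads|C2) = 0.27; P(heads|C3) = 0.39; P(heads|C4) = 0.53; P(heads|C5) = 0.67.
Prior × likelihood for each source: 0.12·0.67=0.08040, 0.53·0.27=0.1431, 0.12·0.39=0.04680, 0.06·0.53=0.03180, 0.17·0.67=0.1139. Summing gives P(heads) = 0.41600.
P(Coin 1 | heads) = 0.08040 / 0.41600 = 0.193.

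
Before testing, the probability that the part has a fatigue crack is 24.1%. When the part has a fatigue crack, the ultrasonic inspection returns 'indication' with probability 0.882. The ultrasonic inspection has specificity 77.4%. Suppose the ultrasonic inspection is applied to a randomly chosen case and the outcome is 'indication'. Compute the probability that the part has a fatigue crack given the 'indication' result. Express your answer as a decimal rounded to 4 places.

Write H for 'the part has a fatigue crack'. Prior odds H:¬H = 0.241/0.759 = 0.31752. For the 'indication' outcome, the likelihood ratio is 0.882/0.226 = 3.9027.
Posterior odds = 0.31752 × 3.9027 = 1.2392, so P(H|E) = 1.2392/(1+1.2392) = 0.5534.

P(H | E) ≈ 0.5534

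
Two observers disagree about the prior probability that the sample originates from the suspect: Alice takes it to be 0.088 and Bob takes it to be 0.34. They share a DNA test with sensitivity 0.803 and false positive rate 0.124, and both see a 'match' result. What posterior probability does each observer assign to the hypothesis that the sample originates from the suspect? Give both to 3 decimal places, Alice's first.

P('+'|H) = 0.803, P('+'|¬H) = 0.124.
Alice: numerator 0.803·0.088 = 0.070664; evidence = 0.070664+0.124·0.912 = 0.18375; posterior = 0.385.
Bob: numerator 0.803·0.34 = 0.27302; evidence = 0.27302+0.124·0.66 = 0.35486; posterior = 0.769.

Alice: 0.385; Bob: 0.769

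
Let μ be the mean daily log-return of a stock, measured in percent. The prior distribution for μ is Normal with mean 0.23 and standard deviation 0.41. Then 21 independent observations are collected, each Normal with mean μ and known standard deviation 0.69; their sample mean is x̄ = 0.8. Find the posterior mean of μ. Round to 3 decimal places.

Posterior mean ≈ 0.732

Prior precision 1/τ₀² = 1/0.41² = 5.94884; data precision n/σ² = 21/0.69² = 44.1084.
Posterior precision = 5.94884 + 44.1084 = 50.0572.
Posterior mean = (5.94884·0.23 + 44.1084·0.8) / 50.0572 = 0.732.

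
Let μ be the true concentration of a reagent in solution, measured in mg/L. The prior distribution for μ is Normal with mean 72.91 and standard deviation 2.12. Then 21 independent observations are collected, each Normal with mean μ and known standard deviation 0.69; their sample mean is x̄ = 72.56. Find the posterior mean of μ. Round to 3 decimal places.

Prior precision 1/τ₀² = 1/2.12² = 0.222499; data precision n/σ² = 21/0.69² = 44.1084.
Posterior precision = 0.222499 + 44.1084 = 44.3309.
Posterior mean = (0.222499·72.91 + 44.1084·72.56) / 44.3309 = 72.562.

Posterior mean ≈ 72.562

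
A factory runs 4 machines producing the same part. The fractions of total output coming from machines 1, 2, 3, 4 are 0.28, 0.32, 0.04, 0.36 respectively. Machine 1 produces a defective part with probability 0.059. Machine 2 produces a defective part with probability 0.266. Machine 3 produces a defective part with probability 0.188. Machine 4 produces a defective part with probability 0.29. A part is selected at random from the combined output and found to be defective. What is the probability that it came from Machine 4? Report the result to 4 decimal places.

Posterior probability ≈ 0.4889

Tabulate prior·likelihood by source: [1] prior 0.28, lik 0.059, product 0.01652; [2] prior 0.32, lik 0.266, product 0.08512; [3] prior 0.04, lik 0.188, product 0.007520; [4] prior 0.36, lik 0.29, product 0.1044.
Normalizing constant = 0.21356; the posterior for Machine 4 is its product over the sum, 0.1044/0.21356 = 0.4889.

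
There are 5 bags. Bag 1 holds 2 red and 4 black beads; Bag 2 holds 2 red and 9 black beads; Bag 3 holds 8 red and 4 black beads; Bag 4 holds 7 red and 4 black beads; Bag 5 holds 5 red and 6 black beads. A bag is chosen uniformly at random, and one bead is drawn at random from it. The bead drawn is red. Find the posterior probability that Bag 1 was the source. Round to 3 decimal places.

Posterior probability ≈ 0.147

P(red|Bag 1) = 0.3333; P(red|Bag 2) = 0.1818; P(red|Bag 3) = 0.6667; P(red|Bag 4) = 0.6364; P(red|Bag 5) = 0.4545.
Prior × likelihood for each source: 0.2·0.3333=0.06667, 0.2·0.1818=0.03636, 0.2·0.6667=0.1333, 0.2·0.6364=0.1273, 0.2·0.4545=0.09091. Summing gives P(red) = 0.45455.
P(Bag 1 | red) = 0.06667 / 0.45455 = 0.147.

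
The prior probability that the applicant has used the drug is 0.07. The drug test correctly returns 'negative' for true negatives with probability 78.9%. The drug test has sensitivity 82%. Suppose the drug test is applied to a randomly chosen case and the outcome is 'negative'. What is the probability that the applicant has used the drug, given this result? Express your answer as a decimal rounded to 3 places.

P(H | E) ≈ 0.017

Write H for 'the applicant has used the drug'. Prior odds H:¬H = 0.07/0.93 = 0.075269. For the 'negative' outcome, the likelihood ratio is 0.18/0.789 = 0.22814.
Posterior odds = 0.075269 × 0.22814 = 0.017172, so P(H|E) = 0.017172/(1+0.017172) = 0.017.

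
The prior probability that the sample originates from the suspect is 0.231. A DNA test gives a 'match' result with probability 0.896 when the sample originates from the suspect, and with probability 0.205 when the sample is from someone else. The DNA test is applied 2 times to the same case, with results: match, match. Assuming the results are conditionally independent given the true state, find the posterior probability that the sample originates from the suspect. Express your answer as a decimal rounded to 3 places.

Let H be the event that the sample originates from the suspect; start with P(H) = 0.231. P('match'|H) = 0.896, P('match'|¬H) = 0.205.
Update on result 1 ('match'): P(H) ← 0.896·0.2310 / (0.896·0.2310 + 0.205·0.7690) = 0.20698/0.36462 = 0.5676.
Update on result 2 ('match'): P(H) ← 0.896·0.5676 / (0.896·0.5676 + 0.205·0.4324) = 0.50861/0.59724 = 0.8516.

Posterior P(H) ≈ 0.852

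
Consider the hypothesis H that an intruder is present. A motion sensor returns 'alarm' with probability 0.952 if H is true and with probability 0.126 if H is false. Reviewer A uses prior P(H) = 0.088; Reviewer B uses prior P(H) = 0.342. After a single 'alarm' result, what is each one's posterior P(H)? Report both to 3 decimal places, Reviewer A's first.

Reviewer A: 0.422; Reviewer B: 0.797

P('+'|H) = 0.952, P('+'|¬H) = 0.126.
Reviewer A: numerator 0.952·0.088 = 0.083776; evidence = 0.083776+0.126·0.912 = 0.19869; posterior = 0.422.
Reviewer B: numerator 0.952·0.342 = 0.32558; evidence = 0.32558+0.126·0.658 = 0.40849; posterior = 0.797.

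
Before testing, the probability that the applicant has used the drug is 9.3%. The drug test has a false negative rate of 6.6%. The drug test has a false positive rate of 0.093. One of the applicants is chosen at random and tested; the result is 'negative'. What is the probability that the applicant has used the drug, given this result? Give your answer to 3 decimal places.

Write H for 'the applicant has used the drug'. Prior odds H:¬H = 0.093/0.907 = 0.10254. For the 'negative' outcome, the likelihood ratio is 0.066/0.907 = 0.072767.
Posterior odds = 0.10254 × 0.072767 = 0.0074613, so P(H|E) = 0.0074613/(1+0.0074613) = 0.007.

P(H | E) ≈ 0.007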